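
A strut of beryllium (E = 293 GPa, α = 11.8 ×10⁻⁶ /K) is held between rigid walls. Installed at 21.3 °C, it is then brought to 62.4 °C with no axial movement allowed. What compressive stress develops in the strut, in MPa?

142 MPa

ΔT = 41.10 K. Constrained thermal stress σ = E·α·ΔT = 293.0×10³ MPa × 11.8×10⁻⁶ × 41.10 = 142 MPa (compressive).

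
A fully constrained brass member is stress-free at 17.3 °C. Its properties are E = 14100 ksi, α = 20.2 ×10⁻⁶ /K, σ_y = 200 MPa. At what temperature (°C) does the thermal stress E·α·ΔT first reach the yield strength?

E = 14100 ksi = 97.22 GPa.
E·α·ΔT = 200.0 MPa ⇒ ΔT = 200.0 / (97.22×10³ × 20.2×10⁻⁶) = 101.8 K.
T = 17.3 + 101.8 = 119.1 °C.

119 °C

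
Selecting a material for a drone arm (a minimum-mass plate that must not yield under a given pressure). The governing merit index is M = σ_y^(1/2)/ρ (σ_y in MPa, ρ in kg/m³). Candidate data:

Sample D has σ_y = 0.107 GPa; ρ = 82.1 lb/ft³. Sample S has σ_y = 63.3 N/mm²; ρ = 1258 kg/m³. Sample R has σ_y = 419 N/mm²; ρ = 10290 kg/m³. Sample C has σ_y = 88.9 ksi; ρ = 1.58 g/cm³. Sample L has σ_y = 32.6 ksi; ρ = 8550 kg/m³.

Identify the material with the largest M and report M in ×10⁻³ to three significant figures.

sample C, M = 15.7×10⁻³

In SI units:
  sample D: σ_y = 107.0 MPa, ρ = 1315 kg/m³
  sample S: σ_y = 63.30 MPa, ρ = 1258 kg/m³
  sample R: σ_y = 419.0 MPa, ρ = 10290 kg/m³
  sample C: σ_y = 612.9 MPa, ρ = 1580 kg/m³
  sample L: σ_y = 224.8 MPa, ρ = 8550 kg/m³
  sample C: M = 15.7×10⁻³
  sample D: M = 7.87×10⁻³
  sample S: M = 6.32×10⁻³
  sample R: M = 1.99×10⁻³
  sample L: M = 1.75×10⁻³
Highest index: sample C.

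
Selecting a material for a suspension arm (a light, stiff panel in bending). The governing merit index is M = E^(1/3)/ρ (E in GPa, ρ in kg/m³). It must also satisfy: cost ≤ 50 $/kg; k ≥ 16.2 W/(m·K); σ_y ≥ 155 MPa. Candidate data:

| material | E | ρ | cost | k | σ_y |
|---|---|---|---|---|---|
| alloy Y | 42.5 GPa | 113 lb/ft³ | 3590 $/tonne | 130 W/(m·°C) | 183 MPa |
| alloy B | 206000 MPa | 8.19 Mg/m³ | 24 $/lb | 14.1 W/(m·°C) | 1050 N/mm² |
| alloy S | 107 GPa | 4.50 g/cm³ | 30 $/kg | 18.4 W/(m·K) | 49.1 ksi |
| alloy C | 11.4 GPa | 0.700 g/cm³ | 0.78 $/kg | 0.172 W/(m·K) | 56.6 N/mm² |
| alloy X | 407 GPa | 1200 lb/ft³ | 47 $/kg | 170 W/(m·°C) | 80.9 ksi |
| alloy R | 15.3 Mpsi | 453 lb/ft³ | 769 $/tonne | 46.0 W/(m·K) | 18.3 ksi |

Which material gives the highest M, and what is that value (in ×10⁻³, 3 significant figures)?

Screen on constraints: cost ≤ 50 $/kg; k ≥ 16.2 W/(m·K); σ_y ≥ 155 MPa. Survivors: alloy Y, alloy S, alloy X.
After converting to SI:
  alloy Y: E = 42.50 GPa, ρ = 1810 kg/m³
  alloy S: E = 107.0 GPa, ρ = 4500 kg/m³
  alloy X: E = 407.0 GPa, ρ = 19220 kg/m³
  alloy Y: M = 1.93×10⁻³
  alloy S: M = 1.05×10⁻³
  alloy X: M = 0.386×10⁻³
Alloy Y ranks first.

alloy Y, M = 1.93×10⁻³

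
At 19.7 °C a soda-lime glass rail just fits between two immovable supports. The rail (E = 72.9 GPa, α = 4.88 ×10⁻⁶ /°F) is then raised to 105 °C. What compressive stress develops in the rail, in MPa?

54.6 MPa

α = 4.88×10⁻⁶/°F × 9/5 = 8.78×10⁻⁶/K.
ΔT = 85.30 K. Constrained thermal stress σ = E·α·ΔT = 72.90×10³ MPa × 8.78×10⁻⁶ × 85.30 = 54.6 MPa (compressive).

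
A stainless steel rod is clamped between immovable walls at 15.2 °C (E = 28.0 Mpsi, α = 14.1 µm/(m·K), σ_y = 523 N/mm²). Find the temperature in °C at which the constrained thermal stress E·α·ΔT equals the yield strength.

207 °C

E = 28.0 Mpsi = 193.1 GPa.
σ_y = 523 N/mm² = 523.0 MPa.
E·α·ΔT = 523.0 MPa ⇒ ΔT = 523.0 / (193.1×10³ × 14.1×10⁻⁶) = 192.1 K.
T = 15.2 + 192.1 = 207.3 °C.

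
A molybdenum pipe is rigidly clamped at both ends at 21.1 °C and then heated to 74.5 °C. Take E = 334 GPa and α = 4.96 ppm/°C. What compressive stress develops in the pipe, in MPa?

88.5 MPa

ΔT = 53.40 K. Constrained thermal stress σ = E·α·ΔT = 334.0×10³ MPa × 4.96×10⁻⁶ × 53.40 = 88.5 MPa (compressive).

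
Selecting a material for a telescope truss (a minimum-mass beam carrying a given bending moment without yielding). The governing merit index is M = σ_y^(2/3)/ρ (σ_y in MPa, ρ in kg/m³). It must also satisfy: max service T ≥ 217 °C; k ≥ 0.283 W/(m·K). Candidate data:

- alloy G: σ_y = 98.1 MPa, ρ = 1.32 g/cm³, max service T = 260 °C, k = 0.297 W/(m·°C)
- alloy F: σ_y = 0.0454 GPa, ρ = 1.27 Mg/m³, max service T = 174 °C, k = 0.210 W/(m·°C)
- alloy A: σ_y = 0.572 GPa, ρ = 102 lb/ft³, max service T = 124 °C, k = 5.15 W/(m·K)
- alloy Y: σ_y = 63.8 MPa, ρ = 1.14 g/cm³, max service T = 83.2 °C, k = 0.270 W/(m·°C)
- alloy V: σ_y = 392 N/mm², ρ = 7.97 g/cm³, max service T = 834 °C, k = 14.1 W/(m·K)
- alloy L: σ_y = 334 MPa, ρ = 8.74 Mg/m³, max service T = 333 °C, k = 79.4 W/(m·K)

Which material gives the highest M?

Screen on constraints: max service T ≥ 217 °C; k ≥ 0.283 W/(m·K). Survivors: alloy G, alloy V, alloy L.
Putting every candidate on a common basis:
  alloy G: σ_y = 98.10 MPa, ρ = 1320 kg/m³
  alloy V: σ_y = 392.0 MPa, ρ = 7970 kg/m³
  alloy L: σ_y = 334.0 MPa, ρ = 8740 kg/m³
  alloy G: M = 16.1×10⁻³
  alloy V: M = 6.72×10⁻³
  alloy L: M = 5.51×10⁻³
Alloy G has the largest M.

alloy G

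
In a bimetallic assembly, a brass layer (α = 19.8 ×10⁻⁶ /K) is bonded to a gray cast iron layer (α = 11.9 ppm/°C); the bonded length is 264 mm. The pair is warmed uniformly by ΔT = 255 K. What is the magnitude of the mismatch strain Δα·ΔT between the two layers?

Δα = |19.8 − 11.9|×10⁻⁶/K = 7.90×10⁻⁶/K.
Mismatch strain = Δα·ΔT = 7.90×10⁻⁶ × 255.0 = 2.01×10⁻³.

2.01×10⁻³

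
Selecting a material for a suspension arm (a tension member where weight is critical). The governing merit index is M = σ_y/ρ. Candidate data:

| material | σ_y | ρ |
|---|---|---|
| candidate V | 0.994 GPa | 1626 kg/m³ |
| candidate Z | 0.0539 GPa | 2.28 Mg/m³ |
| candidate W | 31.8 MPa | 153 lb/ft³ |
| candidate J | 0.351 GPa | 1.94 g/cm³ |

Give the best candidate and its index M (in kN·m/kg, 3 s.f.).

Putting every candidate on a common basis:
  candidate V: σ_y = 994.0 MPa, ρ = 1626 kg/m³
  candidate Z: σ_y = 53.90 MPa, ρ = 2280 kg/m³
  candidate W: σ_y = 31.80 MPa, ρ = 2451 kg/m³
  candidate J: σ_y = 351.0 MPa, ρ = 1940 kg/m³
  candidate V: M = 611 kN·m/kg
  candidate J: M = 181 kN·m/kg
  candidate Z: M = 23.6 kN·m/kg
  candidate W: M = 13.0 kN·m/kg
The maximum is for candidate V.

candidate V, M = 611 kN·m/kg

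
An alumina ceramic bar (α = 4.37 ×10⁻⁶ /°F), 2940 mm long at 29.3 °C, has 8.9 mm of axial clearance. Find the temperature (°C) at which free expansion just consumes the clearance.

414 °C

α = 4.37×10⁻⁶/°F × 9/5 = 7.87×10⁻⁶/K.
α·L₀·ΔT = 8.9 mm ⇒ ΔT = 8.9 / (7.87×10⁻⁶ × 2940.0) = 384.8 K.
T = 29.3 + 384.8 = 414.1 °C.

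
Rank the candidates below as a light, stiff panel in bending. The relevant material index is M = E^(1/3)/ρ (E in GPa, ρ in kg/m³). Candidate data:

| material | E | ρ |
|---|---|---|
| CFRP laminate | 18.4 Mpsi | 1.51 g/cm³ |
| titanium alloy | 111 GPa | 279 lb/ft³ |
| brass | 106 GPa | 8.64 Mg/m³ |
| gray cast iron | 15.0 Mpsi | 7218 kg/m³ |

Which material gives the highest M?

Normalizing units and computing the index:
  CFRP laminate: E = 126.9 GPa, ρ = 1510 kg/m³
  titanium alloy: E = 111.0 GPa, ρ = 4469 kg/m³
  brass: E = 106.0 GPa, ρ = 8640 kg/m³
  gray cast iron: E = 103.4 GPa, ρ = 7218 kg/m³
  CFRP laminate: M = 3.33×10⁻³
  titanium alloy: M = 1.08×10⁻³
  gray cast iron: M = 0.650×10⁻³
  brass: M = 0.548×10⁻³
The maximum is for CFRP laminate.

CFRP laminate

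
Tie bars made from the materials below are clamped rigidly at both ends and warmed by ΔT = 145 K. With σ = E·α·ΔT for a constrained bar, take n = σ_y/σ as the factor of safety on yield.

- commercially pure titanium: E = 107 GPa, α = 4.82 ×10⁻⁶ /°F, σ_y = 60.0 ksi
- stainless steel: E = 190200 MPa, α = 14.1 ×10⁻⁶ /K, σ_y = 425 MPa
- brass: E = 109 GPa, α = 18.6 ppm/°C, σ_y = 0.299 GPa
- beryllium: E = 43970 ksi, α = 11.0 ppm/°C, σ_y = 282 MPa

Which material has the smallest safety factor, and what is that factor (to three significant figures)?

beryllium, n = 0.583

Converting E to GPa, α to ×10⁻⁶/K, σ_y to MPa, then σ and n for each:
  commercially pure titanium: E = 107.0, α = 8.68, σ_y = 413.7 → σ = 135 MPa, n = 3.07
  stainless steel: E = 190.2, α = 14.1, σ_y = 425.0 → σ = 389 MPa, n = 1.09
  brass: E = 109.0, α = 18.6, σ_y = 299.0 → σ = 294 MPa, n = 1.02
  beryllium: E = 303.2, α = 11.0, σ_y = 282.0 → σ = 484 MPa, n = 0.583
The minimum is beryllium at n = 0.583.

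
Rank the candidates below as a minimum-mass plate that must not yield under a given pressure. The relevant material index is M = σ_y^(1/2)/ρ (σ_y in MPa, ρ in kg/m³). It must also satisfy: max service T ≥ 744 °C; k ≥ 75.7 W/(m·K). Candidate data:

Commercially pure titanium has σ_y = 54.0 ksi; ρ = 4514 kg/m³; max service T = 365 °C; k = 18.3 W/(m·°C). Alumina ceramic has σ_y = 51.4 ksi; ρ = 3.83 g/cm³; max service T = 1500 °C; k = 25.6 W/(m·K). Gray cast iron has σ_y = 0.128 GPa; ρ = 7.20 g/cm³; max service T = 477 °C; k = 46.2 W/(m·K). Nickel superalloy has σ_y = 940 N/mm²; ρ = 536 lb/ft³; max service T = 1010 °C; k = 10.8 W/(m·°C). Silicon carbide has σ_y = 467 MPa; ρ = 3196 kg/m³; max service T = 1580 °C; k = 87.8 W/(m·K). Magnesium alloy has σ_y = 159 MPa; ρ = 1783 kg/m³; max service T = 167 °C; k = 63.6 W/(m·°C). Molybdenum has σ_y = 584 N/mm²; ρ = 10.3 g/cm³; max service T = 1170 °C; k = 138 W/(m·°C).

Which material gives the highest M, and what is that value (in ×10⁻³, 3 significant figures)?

Screen on constraints: max service T ≥ 744 °C; k ≥ 75.7 W/(m·K). Survivors: silicon carbide, molybdenum.
Convert each candidate to consistent units, then evaluate M:
  silicon carbide: σ_y = 467.0 MPa, ρ = 3196 kg/m³
  molybdenum: σ_y = 584.0 MPa, ρ = 10300 kg/m³
  silicon carbide: M = 6.76×10⁻³
  molybdenum: M = 2.35×10⁻³
Silicon carbide has the largest M.

silicon carbide, M = 6.76×10⁻³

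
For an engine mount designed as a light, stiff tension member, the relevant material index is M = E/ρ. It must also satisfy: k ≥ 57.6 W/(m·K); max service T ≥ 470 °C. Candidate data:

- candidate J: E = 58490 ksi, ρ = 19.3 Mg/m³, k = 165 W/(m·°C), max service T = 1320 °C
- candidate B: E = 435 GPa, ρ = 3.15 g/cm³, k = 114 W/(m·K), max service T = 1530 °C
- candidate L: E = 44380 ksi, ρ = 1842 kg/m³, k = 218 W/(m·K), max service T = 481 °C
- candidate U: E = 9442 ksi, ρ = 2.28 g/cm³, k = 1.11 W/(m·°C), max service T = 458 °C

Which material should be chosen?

candidate L

Screen on constraints: k ≥ 57.6 W/(m·K); max service T ≥ 470 °C. Survivors: candidate J, candidate B, candidate L.
Normalizing units and computing the index:
  candidate J: E = 403.3 GPa, ρ = 19300 kg/m³
  candidate B: E = 435.0 GPa, ρ = 3150 kg/m³
  candidate L: E = 306.0 GPa, ρ = 1842 kg/m³
  candidate L: M = 166 MN·m/kg
  candidate B: M = 138 MN·m/kg
  candidate J: M = 20.9 MN·m/kg
Highest index: candidate L.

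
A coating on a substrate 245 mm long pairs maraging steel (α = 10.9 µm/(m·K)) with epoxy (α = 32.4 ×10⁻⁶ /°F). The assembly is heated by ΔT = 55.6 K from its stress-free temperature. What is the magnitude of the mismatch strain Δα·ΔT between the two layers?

2.64×10⁻³

epoxy: α = 32.4×10⁻⁶/°F × 9/5 = 58.3×10⁻⁶/K.
Δα = |10.9 − 58.3|×10⁻⁶/K = 47.4×10⁻⁶/K.
Mismatch strain = Δα·ΔT = 47.4×10⁻⁶ × 55.6 = 2.64×10⁻³.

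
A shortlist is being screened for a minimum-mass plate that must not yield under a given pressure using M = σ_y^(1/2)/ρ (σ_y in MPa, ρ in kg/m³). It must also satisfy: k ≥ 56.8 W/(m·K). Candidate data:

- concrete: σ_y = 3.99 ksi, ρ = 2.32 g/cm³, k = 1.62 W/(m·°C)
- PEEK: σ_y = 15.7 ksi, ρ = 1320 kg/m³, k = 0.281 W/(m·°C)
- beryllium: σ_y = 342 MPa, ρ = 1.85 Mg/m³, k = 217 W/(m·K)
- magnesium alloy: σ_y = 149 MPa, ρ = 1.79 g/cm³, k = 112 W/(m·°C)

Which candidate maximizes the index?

Screen on constraints: k ≥ 56.8 W/(m·K). Survivors: beryllium, magnesium alloy.
Normalizing units and computing the index:
  beryllium: σ_y = 342.0 MPa, ρ = 1850 kg/m³
  magnesium alloy: σ_y = 149.0 MPa, ρ = 1790 kg/m³
  beryllium: M = 10.0×10⁻³
  magnesium alloy: M = 6.82×10⁻³
The maximum is for beryllium.

beryllium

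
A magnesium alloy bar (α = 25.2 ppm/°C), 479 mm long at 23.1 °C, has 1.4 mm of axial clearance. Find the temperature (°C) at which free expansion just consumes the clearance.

139 °C

α·L₀·ΔT = 1.4 mm ⇒ ΔT = 1.4 / (25.2×10⁻⁶ × 479.0) = 116.0 K.
T = 23.1 + 116.0 = 139.1 °C.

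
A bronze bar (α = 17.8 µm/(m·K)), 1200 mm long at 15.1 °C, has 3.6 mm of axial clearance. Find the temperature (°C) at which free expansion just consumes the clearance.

184 °C

α·L₀·ΔT = 3.6 mm ⇒ ΔT = 3.6 / (17.8×10⁻⁶ × 1200.0) = 168.5 K.
T = 15.1 + 168.5 = 183.6 °C.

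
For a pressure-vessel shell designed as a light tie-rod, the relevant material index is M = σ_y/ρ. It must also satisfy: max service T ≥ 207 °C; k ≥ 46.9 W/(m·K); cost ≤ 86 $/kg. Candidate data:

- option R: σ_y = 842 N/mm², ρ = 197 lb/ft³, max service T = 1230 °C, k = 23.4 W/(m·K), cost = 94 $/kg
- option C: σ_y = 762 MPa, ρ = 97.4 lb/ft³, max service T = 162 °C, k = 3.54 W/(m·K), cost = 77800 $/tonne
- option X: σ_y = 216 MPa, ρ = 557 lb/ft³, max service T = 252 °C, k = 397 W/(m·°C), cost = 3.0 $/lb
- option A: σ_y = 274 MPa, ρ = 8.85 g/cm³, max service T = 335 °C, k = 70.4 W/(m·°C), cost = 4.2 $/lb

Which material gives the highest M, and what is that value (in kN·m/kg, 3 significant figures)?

option A, M = 31.0 kN·m/kg

Screen on constraints: max service T ≥ 207 °C; k ≥ 46.9 W/(m·K); cost ≤ 86 $/kg. Survivors: option X, option A.
In SI units:
  option X: σ_y = 216.0 MPa, ρ = 8922 kg/m³
  option A: σ_y = 274.0 MPa, ρ = 8850 kg/m³
  option A: M = 31.0 kN·m/kg
  option X: M = 24.2 kN·m/kg
Option A has the largest M.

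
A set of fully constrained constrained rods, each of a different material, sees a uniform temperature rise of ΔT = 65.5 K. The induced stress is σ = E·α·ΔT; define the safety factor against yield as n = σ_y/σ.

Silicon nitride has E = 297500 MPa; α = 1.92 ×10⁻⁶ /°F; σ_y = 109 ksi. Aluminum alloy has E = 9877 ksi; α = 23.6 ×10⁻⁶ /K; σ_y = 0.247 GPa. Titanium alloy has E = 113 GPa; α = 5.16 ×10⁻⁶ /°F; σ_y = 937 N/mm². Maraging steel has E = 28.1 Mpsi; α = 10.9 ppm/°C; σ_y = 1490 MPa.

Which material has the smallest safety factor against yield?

aluminum alloy

Converting E to GPa, α to ×10⁻⁶/K, σ_y to MPa, then σ and n for each:
  silicon nitride: E = 297.5, α = 3.46, σ_y = 751.5 → σ = 67.3 MPa, n = 11.2
  aluminum alloy: E = 68.10, α = 23.6, σ_y = 247.0 → σ = 105 MPa, n = 2.35
  titanium alloy: E = 113.0, α = 9.29, σ_y = 937.0 → σ = 68.7 MPa, n = 13.6
  maraging steel: E = 193.7, α = 10.9, σ_y = 1490 → σ = 138 MPa, n = 10.8
The minimum is aluminum alloy at n = 2.35.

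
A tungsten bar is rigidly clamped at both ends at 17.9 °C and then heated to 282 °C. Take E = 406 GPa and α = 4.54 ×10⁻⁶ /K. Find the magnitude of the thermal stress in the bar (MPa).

487 MPa

ΔT = 264.1 K. Constrained thermal stress σ = E·α·ΔT = 406.0×10³ MPa × 4.54×10⁻⁶ × 264.1 = 487 MPa (compressive).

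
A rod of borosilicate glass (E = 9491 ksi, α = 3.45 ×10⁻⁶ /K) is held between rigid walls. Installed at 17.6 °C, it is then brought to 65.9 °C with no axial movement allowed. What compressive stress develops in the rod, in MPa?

E = 9491 ksi = 65.44 GPa.
ΔT = 48.30 K. Constrained thermal stress σ = E·α·ΔT = 65.44×10³ MPa × 3.45×10⁻⁶ × 48.30 = 10.9 MPa (compressive).

10.9 MPa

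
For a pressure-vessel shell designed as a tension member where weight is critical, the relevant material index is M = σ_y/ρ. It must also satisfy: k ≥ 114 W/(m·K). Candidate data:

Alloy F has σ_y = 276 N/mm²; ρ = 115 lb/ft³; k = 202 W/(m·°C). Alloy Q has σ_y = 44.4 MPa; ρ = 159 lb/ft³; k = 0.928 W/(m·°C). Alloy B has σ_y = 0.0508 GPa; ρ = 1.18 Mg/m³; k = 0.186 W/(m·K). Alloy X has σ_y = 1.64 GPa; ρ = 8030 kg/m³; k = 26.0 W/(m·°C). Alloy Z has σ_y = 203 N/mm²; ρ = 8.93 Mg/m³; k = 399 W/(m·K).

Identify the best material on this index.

alloy F

Screen on constraints: k ≥ 114 W/(m·K). Survivors: alloy F, alloy Z.
Putting every candidate on a common basis:
  alloy F: σ_y = 276.0 MPa, ρ = 1842 kg/m³
  alloy Z: σ_y = 203.0 MPa, ρ = 8930 kg/m³
  alloy F: M = 150 kN·m/kg
  alloy Z: M = 22.7 kN·m/kg
Highest index: alloy F.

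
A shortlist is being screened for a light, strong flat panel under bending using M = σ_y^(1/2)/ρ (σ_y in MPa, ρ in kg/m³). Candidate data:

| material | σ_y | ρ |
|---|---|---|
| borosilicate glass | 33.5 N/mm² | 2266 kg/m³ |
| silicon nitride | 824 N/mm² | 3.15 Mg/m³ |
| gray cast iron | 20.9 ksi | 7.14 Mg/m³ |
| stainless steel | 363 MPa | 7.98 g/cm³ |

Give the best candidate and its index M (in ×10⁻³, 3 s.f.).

silicon nitride, M = 9.11×10⁻³

After converting to SI:
  borosilicate glass: σ_y = 33.50 MPa, ρ = 2266 kg/m³
  silicon nitride: σ_y = 824.0 MPa, ρ = 3150 kg/m³
  gray cast iron: σ_y = 144.1 MPa, ρ = 7140 kg/m³
  stainless steel: σ_y = 363.0 MPa, ρ = 7980 kg/m³
  silicon nitride: M = 9.11×10⁻³
  borosilicate glass: M = 2.55×10⁻³
  stainless steel: M = 2.39×10⁻³
  gray cast iron: M = 1.68×10⁻³
Silicon nitride ranks first.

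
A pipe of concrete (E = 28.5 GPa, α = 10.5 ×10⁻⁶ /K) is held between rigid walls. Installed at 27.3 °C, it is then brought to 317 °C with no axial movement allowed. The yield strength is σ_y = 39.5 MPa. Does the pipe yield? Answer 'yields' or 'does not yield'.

ΔT = 289.7 K. Constrained thermal stress σ = E·α·ΔT = 28.50×10³ MPa × 10.5×10⁻⁶ × 289.7 = 86.7 MPa (compressive).
Compare to σ_y = 39.5 MPa: σ ≥ σ_y, so it yields.

yields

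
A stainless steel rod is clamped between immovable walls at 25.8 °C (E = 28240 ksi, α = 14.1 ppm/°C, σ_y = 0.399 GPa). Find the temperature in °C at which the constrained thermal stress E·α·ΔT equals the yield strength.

171 °C

E = 28240 ksi = 194.7 GPa.
σ_y = 0.399 GPa = 399.0 MPa.
E·α·ΔT = 399.0 MPa ⇒ ΔT = 399.0 / (194.7×10³ × 14.1×10⁻⁶) = 145.3 K.
T = 25.8 + 145.3 = 171.1 °C.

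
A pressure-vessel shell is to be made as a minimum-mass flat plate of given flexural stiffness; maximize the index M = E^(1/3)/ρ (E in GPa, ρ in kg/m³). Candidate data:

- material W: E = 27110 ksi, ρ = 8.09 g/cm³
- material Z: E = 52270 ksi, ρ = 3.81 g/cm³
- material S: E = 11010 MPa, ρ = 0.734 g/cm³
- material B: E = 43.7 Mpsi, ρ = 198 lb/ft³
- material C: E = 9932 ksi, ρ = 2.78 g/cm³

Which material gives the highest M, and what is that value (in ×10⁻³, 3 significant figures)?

Putting every candidate on a common basis:
  material W: E = 186.9 GPa, ρ = 8090 kg/m³
  material Z: E = 360.4 GPa, ρ = 3810 kg/m³
  material S: E = 11.01 GPa, ρ = 734.0 kg/m³
  material B: E = 301.3 GPa, ρ = 3172 kg/m³
  material C: E = 68.48 GPa, ρ = 2780 kg/m³
  material S: M = 3.03×10⁻³
  material B: M = 2.11×10⁻³
  material Z: M = 1.87×10⁻³
  material C: M = 1.47×10⁻³
  material W: M = 0.707×10⁻³
Material S ranks first.

material S, M = 3.03×10⁻³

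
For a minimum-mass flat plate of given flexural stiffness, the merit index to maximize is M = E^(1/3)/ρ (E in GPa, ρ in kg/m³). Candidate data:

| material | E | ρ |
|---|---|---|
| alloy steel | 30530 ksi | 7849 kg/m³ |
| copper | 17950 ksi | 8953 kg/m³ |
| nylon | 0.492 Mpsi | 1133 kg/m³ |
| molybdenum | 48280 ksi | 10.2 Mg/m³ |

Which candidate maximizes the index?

nylon

In SI units:
  alloy steel: E = 210.5 GPa, ρ = 7849 kg/m³
  copper: E = 123.8 GPa, ρ = 8953 kg/m³
  nylon: E = 3.392 GPa, ρ = 1133 kg/m³
  molybdenum: E = 332.9 GPa, ρ = 10200 kg/m³
  nylon: M = 1.33×10⁻³
  alloy steel: M = 0.758×10⁻³
  molybdenum: M = 0.679×10⁻³
  copper: M = 0.557×10⁻³
Nylon ranks first.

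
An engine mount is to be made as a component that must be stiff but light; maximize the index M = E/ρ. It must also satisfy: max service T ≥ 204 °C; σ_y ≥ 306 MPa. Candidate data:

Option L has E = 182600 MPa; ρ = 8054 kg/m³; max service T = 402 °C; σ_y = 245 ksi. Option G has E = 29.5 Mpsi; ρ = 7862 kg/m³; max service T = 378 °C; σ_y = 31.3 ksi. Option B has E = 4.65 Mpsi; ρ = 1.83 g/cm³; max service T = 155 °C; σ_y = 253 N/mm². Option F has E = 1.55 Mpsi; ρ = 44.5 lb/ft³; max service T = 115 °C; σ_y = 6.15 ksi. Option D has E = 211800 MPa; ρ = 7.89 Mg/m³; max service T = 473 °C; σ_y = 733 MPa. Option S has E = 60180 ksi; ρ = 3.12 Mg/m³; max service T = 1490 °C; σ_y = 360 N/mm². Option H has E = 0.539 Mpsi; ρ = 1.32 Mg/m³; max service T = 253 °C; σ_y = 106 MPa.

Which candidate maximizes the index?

Screen on constraints: max service T ≥ 204 °C; σ_y ≥ 306 MPa. Survivors: option L, option D, option S.
Normalizing units and computing the index:
  option L: E = 182.6 GPa, ρ = 8054 kg/m³
  option D: E = 211.8 GPa, ρ = 7890 kg/m³
  option S: E = 414.9 GPa, ρ = 3120 kg/m³
  option S: M = 133 MN·m/kg
  option D: M = 26.8 MN·m/kg
  option L: M = 22.7 MN·m/kg
Option S ranks first.

option S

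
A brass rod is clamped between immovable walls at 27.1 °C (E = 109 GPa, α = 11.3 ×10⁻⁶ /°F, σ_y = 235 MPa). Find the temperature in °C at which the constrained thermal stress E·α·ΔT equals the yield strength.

133 °C

α = 11.3×10⁻⁶/°F × 9/5 = 20.3×10⁻⁶/K.
E·α·ΔT = 235.0 MPa ⇒ ΔT = 235.0 / (109.0×10³ × 20.3×10⁻⁶) = 106.0 K.
T = 27.1 + 106.0 = 133.1 °C.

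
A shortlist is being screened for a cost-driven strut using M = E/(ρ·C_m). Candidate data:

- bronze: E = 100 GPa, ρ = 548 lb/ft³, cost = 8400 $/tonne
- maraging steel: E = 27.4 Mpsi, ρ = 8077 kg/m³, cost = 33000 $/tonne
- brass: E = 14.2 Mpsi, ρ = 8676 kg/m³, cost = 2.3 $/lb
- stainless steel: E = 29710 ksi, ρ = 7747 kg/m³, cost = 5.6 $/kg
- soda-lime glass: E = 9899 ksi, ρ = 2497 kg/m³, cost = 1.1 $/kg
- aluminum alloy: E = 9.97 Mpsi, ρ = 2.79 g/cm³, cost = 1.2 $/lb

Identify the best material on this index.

soda-lime glass

Normalizing units and computing the index:
  bronze: E = 100.0 GPa, ρ = 8778 kg/m³, cost = 8.400 $/kg
  maraging steel: E = 188.9 GPa, ρ = 8077 kg/m³, cost = 33.00 $/kg
  brass: E = 97.91 GPa, ρ = 8676 kg/m³, cost = 5.071 $/kg
  stainless steel: E = 204.8 GPa, ρ = 7747 kg/m³, cost = 5.600 $/kg
  soda-lime glass: E = 68.25 GPa, ρ = 2497 kg/m³, cost = 1.100 $/kg
  aluminum alloy: E = 68.74 GPa, ρ = 2790 kg/m³, cost = 2.646 $/kg
  soda-lime glass: M = 24.8 MN·m per $
  aluminum alloy: M = 9.31 MN·m per $
  stainless steel: M = 4.72 MN·m per $
  brass: M = 2.23 MN·m per $
  bronze: M = 1.36 MN·m per $
  maraging steel: M = 0.709 MN·m per $
Highest index: soda-lime glass.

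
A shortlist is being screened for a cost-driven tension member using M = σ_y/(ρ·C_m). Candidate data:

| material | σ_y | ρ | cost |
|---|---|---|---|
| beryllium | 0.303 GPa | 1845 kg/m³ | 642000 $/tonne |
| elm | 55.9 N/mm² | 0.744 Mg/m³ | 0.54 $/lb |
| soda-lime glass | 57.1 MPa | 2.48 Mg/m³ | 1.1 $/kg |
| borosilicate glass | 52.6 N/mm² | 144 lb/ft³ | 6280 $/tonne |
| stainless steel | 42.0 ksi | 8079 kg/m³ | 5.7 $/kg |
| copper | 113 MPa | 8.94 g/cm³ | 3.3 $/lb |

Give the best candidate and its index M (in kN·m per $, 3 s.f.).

elm, M = 63.1 kN·m per $

Convert each candidate to consistent units, then evaluate M:
  beryllium: σ_y = 303.0 MPa, ρ = 1845 kg/m³, cost = 642.0 $/kg
  elm: σ_y = 55.90 MPa, ρ = 744.0 kg/m³, cost = 1.190 $/kg
  soda-lime glass: σ_y = 57.10 MPa, ρ = 2480 kg/m³, cost = 1.100 $/kg
  borosilicate glass: σ_y = 52.60 MPa, ρ = 2307 kg/m³, cost = 6.280 $/kg
  stainless steel: σ_y = 289.6 MPa, ρ = 8079 kg/m³, cost = 5.700 $/kg
  copper: σ_y = 113.0 MPa, ρ = 8940 kg/m³, cost = 7.275 $/kg
  elm: M = 63.1 kN·m per $
  soda-lime glass: M = 20.9 kN·m per $
  stainless steel: M = 6.29 kN·m per $
  borosilicate glass: M = 3.63 kN·m per $
  copper: M = 1.74 kN·m per $
  beryllium: M = 0.256 kN·m per $
Highest index: elm.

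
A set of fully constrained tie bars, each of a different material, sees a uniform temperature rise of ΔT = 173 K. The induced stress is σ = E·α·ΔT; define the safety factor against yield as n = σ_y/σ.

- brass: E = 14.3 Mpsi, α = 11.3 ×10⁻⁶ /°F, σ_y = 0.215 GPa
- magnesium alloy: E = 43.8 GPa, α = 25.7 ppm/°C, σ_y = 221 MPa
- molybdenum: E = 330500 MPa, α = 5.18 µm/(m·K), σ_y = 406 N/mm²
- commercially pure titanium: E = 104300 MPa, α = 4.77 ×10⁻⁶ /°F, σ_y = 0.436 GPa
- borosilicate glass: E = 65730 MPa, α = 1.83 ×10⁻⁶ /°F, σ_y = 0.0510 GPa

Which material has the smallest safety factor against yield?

Per material, after unit conversion:
  brass: E = 98.60, α = 20.3, σ_y = 215.0 → σ = 347 MPa, n = 0.620
  magnesium alloy: E = 43.80, α = 25.7, σ_y = 221.0 → σ = 195 MPa, n = 1.13
  molybdenum: E = 330.5, α = 5.18, σ_y = 406.0 → σ = 296 MPa, n = 1.37
  commercially pure titanium: E = 104.3, α = 8.59, σ_y = 436.0 → σ = 155 MPa, n = 2.81
  borosilicate glass: E = 65.73, α = 3.29, σ_y = 51.00 → σ = 37.5 MPa, n = 1.36
The minimum is brass at n = 0.620.

brass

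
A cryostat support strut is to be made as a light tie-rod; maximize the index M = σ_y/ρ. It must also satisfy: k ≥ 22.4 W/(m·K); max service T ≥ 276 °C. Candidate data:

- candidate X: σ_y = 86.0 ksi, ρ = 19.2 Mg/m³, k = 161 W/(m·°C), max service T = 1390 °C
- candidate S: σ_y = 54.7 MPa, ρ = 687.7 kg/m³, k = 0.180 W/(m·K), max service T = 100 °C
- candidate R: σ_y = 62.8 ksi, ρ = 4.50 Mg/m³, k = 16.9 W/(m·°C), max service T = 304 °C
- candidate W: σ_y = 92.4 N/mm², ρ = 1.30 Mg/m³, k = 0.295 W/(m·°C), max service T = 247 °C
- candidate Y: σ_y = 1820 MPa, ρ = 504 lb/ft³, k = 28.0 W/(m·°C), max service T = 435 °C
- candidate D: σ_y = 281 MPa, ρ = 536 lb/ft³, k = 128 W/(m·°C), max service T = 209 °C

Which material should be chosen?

Screen on constraints: k ≥ 22.4 W/(m·K); max service T ≥ 276 °C. Survivors: candidate X, candidate Y.
Putting every candidate on a common basis:
  candidate X: σ_y = 592.9 MPa, ρ = 19200 kg/m³
  candidate Y: σ_y = 1820 MPa, ρ = 8073 kg/m³
  candidate Y: M = 225 kN·m/kg
  candidate X: M = 30.9 kN·m/kg
Candidate Y has the largest M.

candidate Y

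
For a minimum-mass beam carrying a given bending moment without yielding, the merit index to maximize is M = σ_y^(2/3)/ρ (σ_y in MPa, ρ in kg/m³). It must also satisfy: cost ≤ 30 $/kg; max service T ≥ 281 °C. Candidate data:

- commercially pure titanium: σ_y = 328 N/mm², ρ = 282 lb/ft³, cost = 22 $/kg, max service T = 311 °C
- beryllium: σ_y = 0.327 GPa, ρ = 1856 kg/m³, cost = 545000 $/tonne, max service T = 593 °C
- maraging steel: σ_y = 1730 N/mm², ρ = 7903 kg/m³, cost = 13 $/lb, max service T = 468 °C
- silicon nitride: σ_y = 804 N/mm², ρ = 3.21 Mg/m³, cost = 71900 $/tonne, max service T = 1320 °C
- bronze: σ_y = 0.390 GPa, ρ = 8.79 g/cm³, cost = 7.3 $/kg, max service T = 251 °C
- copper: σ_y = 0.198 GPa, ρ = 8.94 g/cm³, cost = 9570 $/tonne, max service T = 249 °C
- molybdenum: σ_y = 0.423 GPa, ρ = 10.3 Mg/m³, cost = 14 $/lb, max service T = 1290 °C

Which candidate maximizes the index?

maraging steel

Screen on constraints: cost ≤ 30 $/kg; max service T ≥ 281 °C. Survivors: commercially pure titanium, maraging steel.
In SI units:
  commercially pure titanium: σ_y = 328.0 MPa, ρ = 4517 kg/m³
  maraging steel: σ_y = 1730 MPa, ρ = 7903 kg/m³
  maraging steel: M = 18.2×10⁻³
  commercially pure titanium: M = 10.5×10⁻³
The maximum is for maraging steel.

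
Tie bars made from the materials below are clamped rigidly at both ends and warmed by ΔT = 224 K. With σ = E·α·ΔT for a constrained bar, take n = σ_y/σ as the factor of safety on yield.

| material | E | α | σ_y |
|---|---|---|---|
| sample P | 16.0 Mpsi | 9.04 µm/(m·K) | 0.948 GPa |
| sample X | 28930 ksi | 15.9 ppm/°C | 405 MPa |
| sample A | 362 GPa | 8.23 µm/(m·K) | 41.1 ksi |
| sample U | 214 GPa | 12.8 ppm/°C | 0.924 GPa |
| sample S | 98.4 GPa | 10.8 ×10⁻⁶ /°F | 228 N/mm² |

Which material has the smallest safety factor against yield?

sample A

Per material, after unit conversion:
  sample P: E = 110.3, α = 9.04, σ_y = 948.0 → σ = 223 MPa, n = 4.24
  sample X: E = 199.5, α = 15.9, σ_y = 405.0 → σ = 710 MPa, n = 0.570
  sample A: E = 362.0, α = 8.23, σ_y = 283.4 → σ = 667 MPa, n = 0.425
  sample U: E = 214.0, α = 12.8, σ_y = 924.0 → σ = 614 MPa, n = 1.51
  sample S: E = 98.40, α = 19.4, σ_y = 228.0 → σ = 428 MPa, n = 0.532
Sample A has the lowest safety factor, n = 0.425.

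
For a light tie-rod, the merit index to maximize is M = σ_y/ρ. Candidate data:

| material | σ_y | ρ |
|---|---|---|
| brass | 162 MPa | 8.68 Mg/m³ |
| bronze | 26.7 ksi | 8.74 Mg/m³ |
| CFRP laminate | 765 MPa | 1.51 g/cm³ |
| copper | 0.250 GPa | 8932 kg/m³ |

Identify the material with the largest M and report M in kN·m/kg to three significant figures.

In SI units:
  brass: σ_y = 162.0 MPa, ρ = 8680 kg/m³
  bronze: σ_y = 184.1 MPa, ρ = 8740 kg/m³
  CFRP laminate: σ_y = 765.0 MPa, ρ = 1510 kg/m³
  copper: σ_y = 250.0 MPa, ρ = 8932 kg/m³
  CFRP laminate: M = 507 kN·m/kg
  copper: M = 28.0 kN·m/kg
  bronze: M = 21.1 kN·m/kg
  brass: M = 18.7 kN·m/kg
CFRP laminate has the largest M.

CFRP laminate, M = 507 kN·m/kg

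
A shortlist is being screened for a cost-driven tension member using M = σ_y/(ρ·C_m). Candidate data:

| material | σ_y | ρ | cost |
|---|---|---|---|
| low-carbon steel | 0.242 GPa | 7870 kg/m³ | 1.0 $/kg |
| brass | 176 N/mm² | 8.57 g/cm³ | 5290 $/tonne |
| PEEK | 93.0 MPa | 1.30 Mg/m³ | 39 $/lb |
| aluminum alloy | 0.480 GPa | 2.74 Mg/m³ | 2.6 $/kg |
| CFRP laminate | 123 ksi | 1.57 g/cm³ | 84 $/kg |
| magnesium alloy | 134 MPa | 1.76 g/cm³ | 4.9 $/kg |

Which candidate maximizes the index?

aluminum alloy

Normalizing units and computing the index:
  low-carbon steel: σ_y = 242.0 MPa, ρ = 7870 kg/m³, cost = 1.000 $/kg
  brass: σ_y = 176.0 MPa, ρ = 8570 kg/m³, cost = 5.290 $/kg
  PEEK: σ_y = 93.00 MPa, ρ = 1300 kg/m³, cost = 85.98 $/kg
  aluminum alloy: σ_y = 480.0 MPa, ρ = 2740 kg/m³, cost = 2.600 $/kg
  CFRP laminate: σ_y = 848.1 MPa, ρ = 1570 kg/m³, cost = 84.00 $/kg
  magnesium alloy: σ_y = 134.0 MPa, ρ = 1760 kg/m³, cost = 4.900 $/kg
  aluminum alloy: M = 67.4 kN·m per $
  low-carbon steel: M = 30.7 kN·m per $
  magnesium alloy: M = 15.5 kN·m per $
  CFRP laminate: M = 6.43 kN·m per $
  brass: M = 3.88 kN·m per $
  PEEK: M = 0.832 kN·m per $
Aluminum alloy has the largest M.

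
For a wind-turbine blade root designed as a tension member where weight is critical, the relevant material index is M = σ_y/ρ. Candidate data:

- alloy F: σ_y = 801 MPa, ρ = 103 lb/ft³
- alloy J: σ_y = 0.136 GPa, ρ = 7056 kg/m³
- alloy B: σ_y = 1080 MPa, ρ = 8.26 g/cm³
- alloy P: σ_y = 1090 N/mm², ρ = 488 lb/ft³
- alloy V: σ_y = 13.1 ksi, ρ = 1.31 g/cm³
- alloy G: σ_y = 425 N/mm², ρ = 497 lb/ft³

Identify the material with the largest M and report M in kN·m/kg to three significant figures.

Normalizing units and computing the index:
  alloy F: σ_y = 801.0 MPa, ρ = 1650 kg/m³
  alloy J: σ_y = 136.0 MPa, ρ = 7056 kg/m³
  alloy B: σ_y = 1080 MPa, ρ = 8260 kg/m³
  alloy P: σ_y = 1090 MPa, ρ = 7817 kg/m³
  alloy V: σ_y = 90.32 MPa, ρ = 1310 kg/m³
  alloy G: σ_y = 425.0 MPa, ρ = 7961 kg/m³
  alloy F: M = 485 kN·m/kg
  alloy P: M = 139 kN·m/kg
  alloy B: M = 131 kN·m/kg
  alloy V: M = 68.9 kN·m/kg
  alloy G: M = 53.4 kN·m/kg
  alloy J: M = 19.3 kN·m/kg
Alloy F has the largest M.

alloy F, M = 485 kN·m/kg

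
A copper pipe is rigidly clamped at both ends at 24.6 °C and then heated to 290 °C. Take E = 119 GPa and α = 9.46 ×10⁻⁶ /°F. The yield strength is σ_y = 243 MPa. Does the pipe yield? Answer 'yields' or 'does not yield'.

α = 9.46×10⁻⁶/°F × 9/5 = 17.0×10⁻⁶/K.
ΔT = 265.4 K. Constrained thermal stress σ = E·α·ΔT = 119.0×10³ MPa × 17.0×10⁻⁶ × 265.4 = 538 MPa (compressive).
Compare to σ_y = 243 MPa: σ ≥ σ_y, so it yields.

yields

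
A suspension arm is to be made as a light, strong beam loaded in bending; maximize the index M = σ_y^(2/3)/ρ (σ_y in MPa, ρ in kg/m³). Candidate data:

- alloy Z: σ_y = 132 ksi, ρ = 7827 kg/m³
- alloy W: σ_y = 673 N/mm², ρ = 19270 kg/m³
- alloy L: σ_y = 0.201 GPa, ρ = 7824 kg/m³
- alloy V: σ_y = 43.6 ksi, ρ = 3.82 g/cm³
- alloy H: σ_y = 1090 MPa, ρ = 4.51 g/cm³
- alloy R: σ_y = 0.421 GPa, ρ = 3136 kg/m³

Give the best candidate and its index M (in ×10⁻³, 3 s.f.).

alloy H, M = 23.5×10⁻³

Putting every candidate on a common basis:
  alloy Z: σ_y = 910.1 MPa, ρ = 7827 kg/m³
  alloy W: σ_y = 673.0 MPa, ρ = 19270 kg/m³
  alloy L: σ_y = 201.0 MPa, ρ = 7824 kg/m³
  alloy V: σ_y = 300.6 MPa, ρ = 3820 kg/m³
  alloy H: σ_y = 1090 MPa, ρ = 4510 kg/m³
  alloy R: σ_y = 421.0 MPa, ρ = 3136 kg/m³
  alloy H: M = 23.5×10⁻³
  alloy R: M = 17.9×10⁻³
  alloy Z: M = 12.0×10⁻³
  alloy V: M = 11.7×10⁻³
  alloy L: M = 4.39×10⁻³
  alloy W: M = 3.99×10⁻³
Highest index: alloy H.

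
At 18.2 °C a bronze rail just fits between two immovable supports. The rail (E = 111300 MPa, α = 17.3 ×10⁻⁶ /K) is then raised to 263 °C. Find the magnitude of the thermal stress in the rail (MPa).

E = 111300 MPa = 111.3 GPa.
ΔT = 244.8 K. Constrained thermal stress σ = E·α·ΔT = 111.3×10³ MPa × 17.3×10⁻⁶ × 244.8 = 471 MPa (compressive).

471 MPa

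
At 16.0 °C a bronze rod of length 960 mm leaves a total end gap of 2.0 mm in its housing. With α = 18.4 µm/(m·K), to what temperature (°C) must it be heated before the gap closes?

129 °C

α·L₀·ΔT = 2.0 mm ⇒ ΔT = 2.0 / (18.4×10⁻⁶ × 960.0) = 113.2 K.
T = 16.0 + 113.2 = 129.2 °C.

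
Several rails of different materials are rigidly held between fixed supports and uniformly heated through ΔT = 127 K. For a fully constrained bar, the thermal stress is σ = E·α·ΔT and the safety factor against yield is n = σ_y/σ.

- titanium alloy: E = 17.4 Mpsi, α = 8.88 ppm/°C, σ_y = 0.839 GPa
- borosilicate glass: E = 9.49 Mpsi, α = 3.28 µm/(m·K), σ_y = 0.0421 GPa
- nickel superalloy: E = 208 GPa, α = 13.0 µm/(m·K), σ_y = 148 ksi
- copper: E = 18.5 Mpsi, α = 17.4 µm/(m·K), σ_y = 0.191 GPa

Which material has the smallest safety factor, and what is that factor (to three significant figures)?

copper, n = 0.678

In consistent units (E in GPa, α in ×10⁻⁶/K, σ_y in MPa):
  titanium alloy: E = 120.0, α = 8.88, σ_y = 839.0 → σ = 135 MPa, n = 6.20
  borosilicate glass: E = 65.43, α = 3.28, σ_y = 42.10 → σ = 27.3 MPa, n = 1.54
  nickel superalloy: E = 208.0, α = 13.0, σ_y = 1020 → σ = 343 MPa, n = 2.97
  copper: E = 127.6, α = 17.4, σ_y = 191.0 → σ = 282 MPa, n = 0.678
Smallest n: copper with n = 0.678.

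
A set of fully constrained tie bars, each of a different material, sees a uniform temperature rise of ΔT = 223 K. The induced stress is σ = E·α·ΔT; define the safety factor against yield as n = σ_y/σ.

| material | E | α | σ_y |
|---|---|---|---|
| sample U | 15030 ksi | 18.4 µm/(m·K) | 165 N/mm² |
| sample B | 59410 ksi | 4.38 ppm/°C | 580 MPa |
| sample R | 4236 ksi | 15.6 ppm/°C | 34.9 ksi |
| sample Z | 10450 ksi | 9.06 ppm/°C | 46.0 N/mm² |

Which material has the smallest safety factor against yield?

In consistent units (E in GPa, α in ×10⁻⁶/K, σ_y in MPa):
  sample U: E = 103.6, α = 18.4, σ_y = 165.0 → σ = 425 MPa, n = 0.388
  sample B: E = 409.6, α = 4.38, σ_y = 580.0 → σ = 400 MPa, n = 1.45
  sample R: E = 29.21, α = 15.6, σ_y = 240.6 → σ = 102 MPa, n = 2.37
  sample Z: E = 72.05, α = 9.06, σ_y = 46.00 → σ = 146 MPa, n = 0.316
Smallest n: sample Z with n = 0.316.

sample Z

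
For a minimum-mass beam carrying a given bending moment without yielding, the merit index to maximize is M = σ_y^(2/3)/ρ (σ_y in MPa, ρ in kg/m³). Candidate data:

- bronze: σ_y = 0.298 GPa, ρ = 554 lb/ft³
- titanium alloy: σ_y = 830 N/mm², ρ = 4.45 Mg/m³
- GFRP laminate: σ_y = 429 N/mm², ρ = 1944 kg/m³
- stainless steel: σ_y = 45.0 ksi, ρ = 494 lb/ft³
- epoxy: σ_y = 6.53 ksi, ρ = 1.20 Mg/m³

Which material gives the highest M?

In SI units:
  bronze: σ_y = 298.0 MPa, ρ = 8874 kg/m³
  titanium alloy: σ_y = 830.0 MPa, ρ = 4450 kg/m³
  GFRP laminate: σ_y = 429.0 MPa, ρ = 1944 kg/m³
  stainless steel: σ_y = 310.3 MPa, ρ = 7913 kg/m³
  epoxy: σ_y = 45.02 MPa, ρ = 1200 kg/m³
  GFRP laminate: M = 29.3×10⁻³
  titanium alloy: M = 19.8×10⁻³
  epoxy: M = 10.5×10⁻³
  stainless steel: M = 5.79×10⁻³
  bronze: M = 5.03×10⁻³
The maximum is for GFRP laminate.

GFRP laminate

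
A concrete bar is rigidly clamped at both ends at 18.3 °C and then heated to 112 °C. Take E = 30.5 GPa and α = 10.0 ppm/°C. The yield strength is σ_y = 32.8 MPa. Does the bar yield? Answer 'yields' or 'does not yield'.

ΔT = 93.70 K. Constrained thermal stress σ = E·α·ΔT = 30.50×10³ MPa × 10.0×10⁻⁶ × 93.70 = 28.6 MPa (compressive).
Compare to σ_y = 32.8 MPa: σ < σ_y, so it does not yield.

does not yield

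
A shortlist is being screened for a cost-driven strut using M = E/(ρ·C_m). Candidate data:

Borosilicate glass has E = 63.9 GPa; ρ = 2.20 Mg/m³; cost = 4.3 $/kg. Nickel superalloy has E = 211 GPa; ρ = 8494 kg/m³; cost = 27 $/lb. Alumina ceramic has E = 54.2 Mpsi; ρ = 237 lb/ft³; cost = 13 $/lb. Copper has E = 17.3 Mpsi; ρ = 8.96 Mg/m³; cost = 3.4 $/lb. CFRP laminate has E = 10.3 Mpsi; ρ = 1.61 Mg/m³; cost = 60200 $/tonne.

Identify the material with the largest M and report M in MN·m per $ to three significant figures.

borosilicate glass, M = 6.75 MN·m per $

Convert each candidate to consistent units, then evaluate M:
  borosilicate glass: E = 63.90 GPa, ρ = 2200 kg/m³, cost = 4.300 $/kg
  nickel superalloy: E = 211.0 GPa, ρ = 8494 kg/m³, cost = 59.52 $/kg
  alumina ceramic: E = 373.7 GPa, ρ = 3796 kg/m³, cost = 28.66 $/kg
  copper: E = 119.3 GPa, ρ = 8960 kg/m³, cost = 7.496 $/kg
  CFRP laminate: E = 71.02 GPa, ρ = 1610 kg/m³, cost = 60.20 $/kg
  borosilicate glass: M = 6.75 MN·m per $
  alumina ceramic: M = 3.43 MN·m per $
  copper: M = 1.78 MN·m per $
  CFRP laminate: M = 0.733 MN·m per $
  nickel superalloy: M = 0.417 MN·m per $
Highest index: borosilicate glass.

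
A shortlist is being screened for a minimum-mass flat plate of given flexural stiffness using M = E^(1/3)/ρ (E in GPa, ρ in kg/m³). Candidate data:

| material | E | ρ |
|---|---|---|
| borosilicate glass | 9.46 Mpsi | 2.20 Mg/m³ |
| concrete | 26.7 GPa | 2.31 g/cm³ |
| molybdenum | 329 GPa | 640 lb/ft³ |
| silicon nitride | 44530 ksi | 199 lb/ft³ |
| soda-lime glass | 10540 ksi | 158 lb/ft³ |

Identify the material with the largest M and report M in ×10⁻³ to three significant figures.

silicon nitride, M = 2.12×10⁻³

Putting every candidate on a common basis:
  borosilicate glass: E = 65.22 GPa, ρ = 2200 kg/m³
  concrete: E = 26.70 GPa, ρ = 2310 kg/m³
  molybdenum: E = 329.0 GPa, ρ = 10250 kg/m³
  silicon nitride: E = 307.0 GPa, ρ = 3188 kg/m³
  soda-lime glass: E = 72.67 GPa, ρ = 2531 kg/m³
  silicon nitride: M = 2.12×10⁻³
  borosilicate glass: M = 1.83×10⁻³
  soda-lime glass: M = 1.65×10⁻³
  concrete: M = 1.29×10⁻³
  molybdenum: M = 0.673×10⁻³
Silicon nitride has the largest M.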